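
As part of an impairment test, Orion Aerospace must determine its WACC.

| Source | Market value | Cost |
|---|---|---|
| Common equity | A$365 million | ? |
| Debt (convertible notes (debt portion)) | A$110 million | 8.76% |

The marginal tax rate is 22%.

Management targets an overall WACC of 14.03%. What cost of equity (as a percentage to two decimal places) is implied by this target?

Total capital V = 365 + 110 = 475.
Equity weight = 365/475 = 0.7684.
Convertible notes (debt portion) weight = 110/475 = 0.2316.
Debt contribution = 0.2316 × 8.76% × (1 − 22%) = 1.5823%.
Required equity contribution = 14.03% − 1.5823% = 12.4477%.
Re = 12.4477% / 0.7684 = 16.1990%.

16.20%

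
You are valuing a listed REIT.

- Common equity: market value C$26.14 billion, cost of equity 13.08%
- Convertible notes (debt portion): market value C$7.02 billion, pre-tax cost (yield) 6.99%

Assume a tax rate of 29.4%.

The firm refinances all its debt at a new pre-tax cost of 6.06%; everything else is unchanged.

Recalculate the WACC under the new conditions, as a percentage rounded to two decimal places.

After the change:
Total capital V = 26.14 + 7.02 = 33.16.
Equity: weight = 26.14/33.16 = 0.7883; cost = 13.08%.
Convertible notes (debt portion): weight = 7.02/33.16 = 0.2117; after-tax cost = 6.06% × (1 − 29.4%) = 4.2784%.
WACC = 0.7883 × 13.0800% + 0.2117 × 4.2784% = 11.2167%.

11.22%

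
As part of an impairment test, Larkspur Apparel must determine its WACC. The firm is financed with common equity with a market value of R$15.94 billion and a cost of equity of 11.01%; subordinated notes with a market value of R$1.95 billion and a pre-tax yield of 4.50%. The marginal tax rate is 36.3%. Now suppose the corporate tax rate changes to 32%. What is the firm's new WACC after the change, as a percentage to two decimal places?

After the change:
Total capital V = 15.94 + 1.95 = 17.89.
Equity: weight = 15.94/17.89 = 0.8910; cost = 11.01%.
Subordinated notes: weight = 1.95/17.89 = 0.1090; after-tax cost = 4.5% × (1 − 32%) = 3.0600%.
WACC = 0.8910 × 11.0100% + 0.1090 × 3.0600% = 10.1435%.

10.14%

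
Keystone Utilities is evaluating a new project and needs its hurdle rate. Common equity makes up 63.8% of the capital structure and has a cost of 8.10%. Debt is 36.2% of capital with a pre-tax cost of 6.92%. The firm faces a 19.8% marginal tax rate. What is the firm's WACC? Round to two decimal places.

7.18%

After-tax cost of debt = 6.92% × (1 − 19.8%) = 5.5498%.
WACC = 0.638 × 8.1000% + 0.362 × 5.5498% = 7.1768%.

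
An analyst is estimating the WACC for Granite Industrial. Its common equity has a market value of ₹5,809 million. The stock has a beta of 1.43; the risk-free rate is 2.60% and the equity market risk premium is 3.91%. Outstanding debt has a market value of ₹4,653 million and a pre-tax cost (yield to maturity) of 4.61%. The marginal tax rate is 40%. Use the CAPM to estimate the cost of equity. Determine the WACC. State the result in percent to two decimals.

Cost of equity via CAPM: Re = 2.6% + 1.43 × 3.91% = 8.1913%.
Total capital V = 5809 + 4653 = 10462.
Equity: weight = 5809/10462 = 0.5552; cost = 8.1913%.
Debt: weight = 4653/10462 = 0.4448; after-tax cost = 4.61% × (1 − 40%) = 2.7660%.
WACC = 0.5552 × 8.1913% + 0.4448 × 2.7660% = 5.7784%.

5.78%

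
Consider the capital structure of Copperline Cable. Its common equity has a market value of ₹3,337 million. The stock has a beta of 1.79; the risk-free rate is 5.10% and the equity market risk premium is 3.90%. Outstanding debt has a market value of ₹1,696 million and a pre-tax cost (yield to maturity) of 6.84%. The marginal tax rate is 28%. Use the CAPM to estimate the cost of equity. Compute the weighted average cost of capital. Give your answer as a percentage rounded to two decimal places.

9.67%

Cost of equity via CAPM: Re = 5.1% + 1.79 × 3.9% = 12.0810%.
Total capital V = 3337 + 1696 = 5033.
Equity: weight = 3337/5033 = 0.6630; cost = 12.081%.
Debt: weight = 1696/5033 = 0.3370; after-tax cost = 6.84% × (1 − 28%) = 4.9248%.
WACC = 0.6630 × 12.0810% + 0.3370 × 4.9248% = 9.6695%.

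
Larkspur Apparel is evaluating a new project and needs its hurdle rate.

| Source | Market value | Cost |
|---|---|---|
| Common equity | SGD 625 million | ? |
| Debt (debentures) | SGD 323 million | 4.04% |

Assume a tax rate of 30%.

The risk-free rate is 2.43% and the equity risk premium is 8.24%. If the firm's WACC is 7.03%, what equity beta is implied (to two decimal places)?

0.82

Total capital V = 625 + 323 = 948.
Equity weight = 625/948 = 0.6593.
Debentures weight = 323/948 = 0.3407.
Debt contribution = 0.3407 × 4.04% × (1 − 30%) = 0.9635%.
Required equity contribution = 7.03% − 0.9635% = 6.0665%  ⇒  Re = 9.2016%.
CAPM: 9.2016% = 2.43% + β × 8.24%  ⇒  β = 0.8218.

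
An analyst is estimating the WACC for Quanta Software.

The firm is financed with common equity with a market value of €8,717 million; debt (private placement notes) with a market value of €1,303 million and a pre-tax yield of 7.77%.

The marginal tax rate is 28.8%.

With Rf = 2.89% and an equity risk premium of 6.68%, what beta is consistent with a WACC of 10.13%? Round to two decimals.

1.19

Total capital V = 8717 + 1303 = 10020.
Equity weight = 8717/10020 = 0.8700.
Private placement notes weight = 1303/10020 = 0.1300.
Debt contribution = 0.1300 × 7.77% × (1 − 28.8%) = 0.7194%.
Required equity contribution = 10.13% − 0.7194% = 9.4106%  ⇒  Re = 10.8173%.
CAPM: 10.8173% = 2.89% + β × 6.68%  ⇒  β = 1.1867.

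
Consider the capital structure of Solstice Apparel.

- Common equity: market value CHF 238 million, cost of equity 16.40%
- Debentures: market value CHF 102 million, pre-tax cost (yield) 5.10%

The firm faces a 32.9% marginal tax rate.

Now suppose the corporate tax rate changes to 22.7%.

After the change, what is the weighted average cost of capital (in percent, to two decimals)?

12.66%

After the change:
Total capital V = 238 + 102 = 340.
Equity: weight = 238/340 = 0.7000; cost = 16.4%.
Debentures: weight = 102/340 = 0.3000; after-tax cost = 5.1% × (1 − 22.7%) = 3.9423%.
WACC = 0.7000 × 16.4000% + 0.3000 × 3.9423% = 12.6627%.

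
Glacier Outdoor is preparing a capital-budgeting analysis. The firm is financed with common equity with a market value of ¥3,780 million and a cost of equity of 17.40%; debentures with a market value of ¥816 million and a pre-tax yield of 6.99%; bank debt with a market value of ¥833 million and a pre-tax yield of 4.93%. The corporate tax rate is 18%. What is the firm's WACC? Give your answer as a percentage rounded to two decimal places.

13.60%

Total capital V = 3780 + 816 + 833 = 5429.
Equity: weight = 3780/5429 = 0.6963; cost = 17.4%.
Debentures: weight = 816/5429 = 0.1503; after-tax cost = 6.99% × (1 − 18%) = 5.7318%.
Bank debt: weight = 833/5429 = 0.1534; after-tax cost = 4.93% × (1 − 18%) = 4.0426%.
WACC = 0.6963 × 17.4000% + 0.1503 × 5.7318% + 0.1534 × 4.0426% = 13.5967%.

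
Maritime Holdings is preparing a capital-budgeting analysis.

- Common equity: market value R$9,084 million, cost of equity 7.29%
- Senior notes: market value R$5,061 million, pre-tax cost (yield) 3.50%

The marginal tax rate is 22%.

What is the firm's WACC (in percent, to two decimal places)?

Total capital V = 9084 + 5061 = 14145.
Equity: weight = 9084/14145 = 0.6422; cost = 7.29%.
Senior notes: weight = 5061/14145 = 0.3578; after-tax cost = 3.5% × (1 − 22%) = 2.7300%.
WACC = 0.6422 × 7.2900% + 0.3578 × 2.7300% = 5.6585%.

5.66%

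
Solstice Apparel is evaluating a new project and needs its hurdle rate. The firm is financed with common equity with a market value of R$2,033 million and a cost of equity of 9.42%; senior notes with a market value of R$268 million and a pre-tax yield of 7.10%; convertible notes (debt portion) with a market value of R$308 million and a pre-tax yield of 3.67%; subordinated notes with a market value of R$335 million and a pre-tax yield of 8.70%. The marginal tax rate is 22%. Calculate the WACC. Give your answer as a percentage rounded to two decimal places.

Total capital V = 2033 + 268 + 308 + 335 = 2944.
Equity: weight = 2033/2944 = 0.6906; cost = 9.42%.
Senior notes: weight = 268/2944 = 0.0910; after-tax cost = 7.1% × (1 − 22%) = 5.5380%.
Convertible notes (debt portion): weight = 308/2944 = 0.1046; after-tax cost = 3.67% × (1 − 22%) = 2.8626%.
Subordinated notes: weight = 335/2944 = 0.1138; after-tax cost = 8.7% × (1 − 22%) = 6.7860%.
WACC = 0.6906 × 9.4200% + 0.0910 × 5.5380% + 0.1046 × 2.8626% + 0.1138 × 6.7860% = 8.0809%.

8.08%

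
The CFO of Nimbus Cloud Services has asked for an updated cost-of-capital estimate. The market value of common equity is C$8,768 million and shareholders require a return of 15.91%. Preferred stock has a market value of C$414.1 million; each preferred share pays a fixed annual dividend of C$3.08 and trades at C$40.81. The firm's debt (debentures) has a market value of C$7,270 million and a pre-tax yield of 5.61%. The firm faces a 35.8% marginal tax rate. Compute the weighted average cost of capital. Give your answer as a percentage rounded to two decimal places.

Cost of preferred: Rp = 3.08 / 40.81 = 7.5472%.
Total capital V = 8768 + 414.1 + 7270 = 16452.1.
Equity: weight = 8768/16452.1 = 0.5329; cost = 15.91%.
Preferred: weight = 414.1/16452.1 = 0.0252; cost = 7.5472%.
Debentures: weight = 7270/16452.1 = 0.4419; after-tax cost = 5.61% × (1 − 35.8%) = 3.6016%.
WACC = 0.5329 × 15.9100% + 0.0252 × 7.5472% + 0.4419 × 3.6016% = 10.2606%.

10.26%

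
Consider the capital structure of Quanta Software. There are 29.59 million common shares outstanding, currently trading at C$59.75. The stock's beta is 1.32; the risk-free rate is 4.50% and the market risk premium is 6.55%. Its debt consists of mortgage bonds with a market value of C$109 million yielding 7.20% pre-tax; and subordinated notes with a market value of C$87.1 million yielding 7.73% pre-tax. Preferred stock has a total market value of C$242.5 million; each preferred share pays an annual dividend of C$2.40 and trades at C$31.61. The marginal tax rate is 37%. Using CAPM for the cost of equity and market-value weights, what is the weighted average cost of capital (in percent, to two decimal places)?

11.78%

Cost of equity via CAPM: Re = 4.5% + 1.32 × 6.55% = 13.1460%.
Cost of preferred: Rp = 2.4 / 31.61 = 7.5925%.
Market value of equity E = 59.75 × 29.59m = 1768.0025m.
Total capital V = 1768.0025 + 242.5 + 109 + 87.1 = 2206.6025.
Equity: weight = 1768.0025/2206.6025 = 0.8012; cost = 13.146%.
Preferred: weight = 242.5/2206.6025 = 0.1099; cost = 7.5925%.
Mortgage bonds: weight = 109/2206.6025 = 0.0494; after-tax cost = 7.2% × (1 − 37%) = 4.5360%.
Subordinated notes: weight = 87.1/2206.6025 = 0.0395; after-tax cost = 7.73% × (1 − 37%) = 4.8699%.
WACC = 0.8012 × 13.1460% + 0.1099 × 7.5925% + 0.0494 × 4.5360% + 0.0395 × 4.8699% = 11.7837%.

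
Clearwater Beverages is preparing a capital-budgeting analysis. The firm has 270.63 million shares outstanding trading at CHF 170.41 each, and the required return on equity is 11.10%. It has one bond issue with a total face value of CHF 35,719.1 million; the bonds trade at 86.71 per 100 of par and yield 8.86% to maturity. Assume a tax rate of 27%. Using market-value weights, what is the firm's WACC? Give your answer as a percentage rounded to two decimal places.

9.24%

Market value of equity E = 170.41 × 270.63m = 46118.0583m. Market value of debt D = 35719.1m × 86.71/100 = 30972.03161m.
Total capital V = 46118.0583 + 30972.03161 = 77090.08991.
Equity: weight = 46118.0583/77090.08991 = 0.5982; cost = 11.1%.
Bonds outstanding: weight = 30972.03161/77090.08991 = 0.4018; after-tax cost = 8.86% × (1 − 27%) = 6.4678%.
WACC = 0.5982 × 11.1000% + 0.4018 × 6.4678% = 9.2389%.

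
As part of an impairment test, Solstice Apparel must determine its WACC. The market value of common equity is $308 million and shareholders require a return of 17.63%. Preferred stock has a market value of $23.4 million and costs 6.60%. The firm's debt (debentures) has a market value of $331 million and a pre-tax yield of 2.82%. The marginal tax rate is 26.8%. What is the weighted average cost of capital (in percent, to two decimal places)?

9.46%

Total capital V = 308 + 23.4 + 331 = 662.4.
Equity: weight = 308/662.4 = 0.4650; cost = 17.63%.
Preferred: weight = 23.4/662.4 = 0.0353; cost = 6.6%.
Debentures: weight = 331/662.4 = 0.4997; after-tax cost = 2.82% × (1 − 26.8%) = 2.0642%.
WACC = 0.4650 × 17.6300% + 0.0353 × 6.6000% + 0.4997 × 2.0642% = 9.4622%.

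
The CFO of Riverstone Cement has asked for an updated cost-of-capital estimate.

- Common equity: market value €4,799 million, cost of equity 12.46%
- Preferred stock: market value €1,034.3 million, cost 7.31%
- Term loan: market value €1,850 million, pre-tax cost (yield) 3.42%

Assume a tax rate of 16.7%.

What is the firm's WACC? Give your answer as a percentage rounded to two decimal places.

Total capital V = 4799 + 1034.3 + 1850 = 7683.3.
Equity: weight = 4799/7683.3 = 0.6246; cost = 12.46%.
Preferred: weight = 1034.3/7683.3 = 0.1346; cost = 7.31%.
Term loan: weight = 1850/7683.3 = 0.2408; after-tax cost = 3.42% × (1 − 16.7%) = 2.8489%.
WACC = 0.6246 × 12.4600% + 0.1346 × 7.3100% + 0.2408 × 2.8489% = 9.4525%.

9.45%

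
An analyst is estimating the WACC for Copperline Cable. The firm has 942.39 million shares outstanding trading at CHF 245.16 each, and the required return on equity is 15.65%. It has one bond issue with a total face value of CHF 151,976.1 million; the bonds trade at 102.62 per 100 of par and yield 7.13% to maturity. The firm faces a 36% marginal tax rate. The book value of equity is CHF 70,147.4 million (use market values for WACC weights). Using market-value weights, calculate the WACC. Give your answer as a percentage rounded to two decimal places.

11.18%

Market value of equity E = 245.16 × 942.39m = 231036.3324m. Market value of debt D = 151976.1m × 102.62/100 = 155957.87382m.
Total capital V = 231036.3324 + 155957.87382 = 386994.20622.
Equity: weight = 231036.3324/386994.20622 = 0.5970; cost = 15.65%.
Bonds outstanding: weight = 155957.87382/386994.20622 = 0.4030; after-tax cost = 7.13% × (1 − 36%) = 4.5632%.
WACC = 0.5970 × 15.6500% + 0.4030 × 4.5632% = 11.1820%.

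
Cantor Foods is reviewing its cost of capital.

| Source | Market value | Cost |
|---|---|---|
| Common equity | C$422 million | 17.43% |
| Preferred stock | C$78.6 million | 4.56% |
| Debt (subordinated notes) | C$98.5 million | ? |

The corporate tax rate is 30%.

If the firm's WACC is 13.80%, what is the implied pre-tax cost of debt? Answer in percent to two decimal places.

Total capital V = 422 + 78.6 + 98.5 = 599.1.
Equity weight = 422/599.1 = 0.7044.
Preferred weight = 78.6/599.1 = 0.1312.
Subordinated notes weight = 98.5/599.1 = 0.1644.
Equity contribution = 0.7044 × 17.43% = 12.2775%.
Preferred contribution = 0.1312 × 4.56% = 0.5983%.
Remaining for debt = 13.8% − 12.8758% = 0.9242%.
Rd × (1 − 30%) × 0.1644 = 0.9242%  ⇒  Rd = 8.0305%.

8.03%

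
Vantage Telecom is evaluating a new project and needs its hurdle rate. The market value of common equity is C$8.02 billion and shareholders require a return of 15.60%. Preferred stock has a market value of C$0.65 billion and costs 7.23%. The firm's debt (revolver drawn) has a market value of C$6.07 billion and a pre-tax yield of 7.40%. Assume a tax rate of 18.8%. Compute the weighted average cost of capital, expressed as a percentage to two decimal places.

11.28%

Total capital V = 8.02 + 0.65 + 6.07 = 14.74.
Equity: weight = 8.02/14.74 = 0.5441; cost = 15.6%.
Preferred: weight = 0.65/14.74 = 0.0441; cost = 7.23%.
Revolver drawn: weight = 6.07/14.74 = 0.4118; after-tax cost = 7.4% × (1 − 18.8%) = 6.0088%.
WACC = 0.5441 × 15.6000% + 0.0441 × 7.2300% + 0.4118 × 6.0088% = 11.2812%.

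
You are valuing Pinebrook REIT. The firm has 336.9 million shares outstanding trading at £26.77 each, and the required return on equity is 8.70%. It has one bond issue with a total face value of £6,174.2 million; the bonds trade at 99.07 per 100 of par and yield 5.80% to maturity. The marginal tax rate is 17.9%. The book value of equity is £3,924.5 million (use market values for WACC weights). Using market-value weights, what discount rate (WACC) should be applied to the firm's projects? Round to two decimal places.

Market value of equity E = 26.77 × 336.9m = 9018.813m. Market value of debt D = 6174.2m × 99.07/100 = 6116.77994m.
Total capital V = 9018.813 + 6116.77994 = 15135.59294.
Equity: weight = 9018.813/15135.59294 = 0.5959; cost = 8.7%.
Bonds outstanding: weight = 6116.77994/15135.59294 = 0.4041; after-tax cost = 5.8% × (1 − 17.9%) = 4.7618%.
WACC = 0.5959 × 8.7000% + 0.4041 × 4.7618% = 7.1084%.

7.11%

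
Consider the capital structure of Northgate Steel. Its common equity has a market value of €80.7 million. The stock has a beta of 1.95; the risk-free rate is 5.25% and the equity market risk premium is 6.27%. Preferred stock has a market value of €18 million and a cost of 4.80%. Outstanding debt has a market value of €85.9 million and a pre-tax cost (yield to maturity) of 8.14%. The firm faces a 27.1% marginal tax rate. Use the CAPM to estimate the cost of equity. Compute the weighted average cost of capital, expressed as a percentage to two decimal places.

Cost of equity via CAPM: Re = 5.25% + 1.95 × 6.27% = 17.4765%.
Total capital V = 80.7 + 18 + 85.9 = 184.6.
Equity: weight = 80.7/184.6 = 0.4372; cost = 17.4765%.
Preferred: weight = 18/184.6 = 0.0975; cost = 4.8%.
Debt: weight = 85.9/184.6 = 0.4653; after-tax cost = 8.14% × (1 − 27.1%) = 5.9341%.
WACC = 0.4372 × 17.4765% + 0.0975 × 4.8000% + 0.4653 × 5.9341% = 10.8694%.

10.87%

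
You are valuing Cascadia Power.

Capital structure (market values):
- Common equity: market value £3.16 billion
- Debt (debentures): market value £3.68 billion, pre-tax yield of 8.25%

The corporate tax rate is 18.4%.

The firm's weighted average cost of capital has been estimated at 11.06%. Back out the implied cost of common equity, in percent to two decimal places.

Total capital V = 3.16 + 3.68 = 6.84.
Equity weight = 3.16/6.84 = 0.4620.
Debentures weight = 3.68/6.84 = 0.5380.
Debt contribution = 0.5380 × 8.25% × (1 − 18.4%) = 3.6219%.
Required equity contribution = 11.06% − 3.6219% = 7.4381%.
Re = 7.4381% / 0.4620 = 16.1002%.

16.10%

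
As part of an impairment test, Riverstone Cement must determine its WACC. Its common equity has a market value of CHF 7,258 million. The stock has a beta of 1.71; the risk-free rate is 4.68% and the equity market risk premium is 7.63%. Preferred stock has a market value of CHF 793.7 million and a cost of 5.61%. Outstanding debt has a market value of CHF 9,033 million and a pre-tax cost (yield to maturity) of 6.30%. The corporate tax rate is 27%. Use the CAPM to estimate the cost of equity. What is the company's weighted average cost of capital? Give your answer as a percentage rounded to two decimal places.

10.22%

Cost of equity via CAPM: Re = 4.68% + 1.71 × 7.63% = 17.7273%.
Total capital V = 7258 + 793.7 + 9033 = 17084.7.
Equity: weight = 7258/17084.7 = 0.4248; cost = 17.7273%.
Preferred: weight = 793.7/17084.7 = 0.0465; cost = 5.61%.
Debt: weight = 9033/17084.7 = 0.5287; after-tax cost = 6.3% × (1 − 27%) = 4.5990%.
WACC = 0.4248 × 17.7273% + 0.0465 × 5.6100% + 0.5287 × 4.5990% = 10.2232%.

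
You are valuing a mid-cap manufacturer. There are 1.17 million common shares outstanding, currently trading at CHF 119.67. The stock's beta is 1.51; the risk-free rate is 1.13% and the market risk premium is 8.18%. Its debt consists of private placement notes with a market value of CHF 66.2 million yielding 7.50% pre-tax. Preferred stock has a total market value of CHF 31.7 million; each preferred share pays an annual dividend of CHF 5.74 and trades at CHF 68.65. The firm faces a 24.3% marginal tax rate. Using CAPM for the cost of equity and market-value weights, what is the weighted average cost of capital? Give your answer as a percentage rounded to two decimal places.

10.63%

Cost of equity via CAPM: Re = 1.13% + 1.51 × 8.18% = 13.4818%.
Cost of preferred: Rp = 5.74 / 68.65 = 8.3613%.
Market value of equity E = 119.67 × 1.17m = 140.0139m.
Total capital V = 140.0139 + 31.7 + 66.2 = 237.9139.
Equity: weight = 140.0139/237.9139 = 0.5885; cost = 13.4818%.
Preferred: weight = 31.7/237.9139 = 0.1332; cost = 8.3613%.
Private placement notes: weight = 66.2/237.9139 = 0.2783; after-tax cost = 7.5% × (1 − 24.3%) = 5.6775%.
WACC = 0.5885 × 13.4818% + 0.1332 × 8.3613% + 0.2783 × 5.6775% = 10.6280%.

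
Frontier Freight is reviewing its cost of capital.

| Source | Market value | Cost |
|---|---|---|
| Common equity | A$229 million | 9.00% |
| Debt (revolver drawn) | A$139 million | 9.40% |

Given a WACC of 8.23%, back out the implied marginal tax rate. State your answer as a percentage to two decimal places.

25.94%

Total capital V = 229 + 139 = 368.
Equity weight = 229/368 = 0.6223.
Revolver drawn weight = 139/368 = 0.3777.
Equity contribution = 0.6223 × 9% = 5.6005%.
Debt contribution must be 8.23% − 5.6005% = 2.6295%.
0.3777 × 9.4% × (1 − T) = 2.6295%  ⇒  (1 − T) = 0.7406.
T = 25.9421%.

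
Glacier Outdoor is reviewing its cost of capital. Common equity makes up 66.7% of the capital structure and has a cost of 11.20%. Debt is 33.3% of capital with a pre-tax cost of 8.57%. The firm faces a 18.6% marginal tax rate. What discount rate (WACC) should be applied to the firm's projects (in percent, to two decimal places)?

9.79%

After-tax cost of debt = 8.57% × (1 − 18.6%) = 6.9760%.
WACC = 0.667 × 11.2000% + 0.333 × 6.9760% = 9.7934%.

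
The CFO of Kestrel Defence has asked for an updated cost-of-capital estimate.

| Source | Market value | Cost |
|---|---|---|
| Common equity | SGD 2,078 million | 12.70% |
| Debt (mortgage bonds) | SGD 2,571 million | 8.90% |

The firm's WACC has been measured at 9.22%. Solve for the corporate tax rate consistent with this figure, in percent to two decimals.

28.01%

Total capital V = 2078 + 2571 = 4649.
Equity weight = 2078/4649 = 0.4470.
Mortgage bonds weight = 2571/4649 = 0.5530.
Equity contribution = 0.4470 × 12.7% = 5.6766%.
Debt contribution must be 9.22% − 5.6766% = 3.5434%.
0.5530 × 8.9% × (1 − T) = 3.5434%  ⇒  (1 − T) = 0.7199.
T = 28.0078%.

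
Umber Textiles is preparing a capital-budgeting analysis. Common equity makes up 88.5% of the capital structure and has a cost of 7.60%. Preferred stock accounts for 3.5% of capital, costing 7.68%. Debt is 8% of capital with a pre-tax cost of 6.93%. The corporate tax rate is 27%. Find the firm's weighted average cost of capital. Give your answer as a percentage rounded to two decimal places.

7.40%

After-tax cost of debt = 6.93% × (1 − 27%) = 5.0589%.
WACC = 0.885 × 7.6000% + 0.035 × 7.6800% + 0.080 × 5.0589% = 7.3995%.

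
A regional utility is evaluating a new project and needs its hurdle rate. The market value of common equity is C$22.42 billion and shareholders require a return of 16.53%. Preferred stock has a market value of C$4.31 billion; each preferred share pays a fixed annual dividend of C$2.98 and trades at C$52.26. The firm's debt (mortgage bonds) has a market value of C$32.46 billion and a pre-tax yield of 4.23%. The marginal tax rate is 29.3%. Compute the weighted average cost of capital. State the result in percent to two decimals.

Cost of preferred: Rp = 2.98 / 52.26 = 5.7023%.
Total capital V = 22.42 + 4.31 + 32.46 = 59.19.
Equity: weight = 22.42/59.19 = 0.3788; cost = 16.53%.
Preferred: weight = 4.31/59.19 = 0.0728; cost = 5.7023%.
Mortgage bonds: weight = 32.46/59.19 = 0.5484; after-tax cost = 4.23% × (1 − 29.3%) = 2.9906%.
WACC = 0.3788 × 16.5300% + 0.0728 × 5.7023% + 0.5484 × 2.9906% = 8.3165%.

8.32%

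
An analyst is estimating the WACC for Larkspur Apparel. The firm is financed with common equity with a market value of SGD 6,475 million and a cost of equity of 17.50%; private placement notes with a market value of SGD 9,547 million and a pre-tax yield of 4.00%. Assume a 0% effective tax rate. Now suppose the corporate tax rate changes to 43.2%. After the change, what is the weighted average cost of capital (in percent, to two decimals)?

After the change:
Total capital V = 6475 + 9547 = 16022.
Equity: weight = 6475/16022 = 0.4041; cost = 17.5%.
Private placement notes: weight = 9547/16022 = 0.5959; after-tax cost = 4% × (1 − 43.2%) = 2.2720%.
WACC = 0.4041 × 17.5000% + 0.5959 × 2.2720% = 8.4261%.

8.43%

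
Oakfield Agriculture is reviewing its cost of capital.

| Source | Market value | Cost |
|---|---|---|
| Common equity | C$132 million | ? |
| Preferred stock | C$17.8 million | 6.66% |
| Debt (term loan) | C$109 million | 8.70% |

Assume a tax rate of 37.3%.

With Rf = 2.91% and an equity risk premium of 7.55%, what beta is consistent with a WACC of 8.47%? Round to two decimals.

1.10

Total capital V = 132 + 17.8 + 109 = 258.8.
Equity weight = 132/258.8 = 0.5100.
Preferred weight = 17.8/258.8 = 0.0688.
Term loan weight = 109/258.8 = 0.4212.
Debt contribution = 0.4212 × 8.7% × (1 − 37.3%) = 2.2975%.
Preferred contribution = 0.0688 × 6.66% = 0.4581%.
Required equity contribution = 8.47% − 2.7555% = 5.7145%  ⇒  Re = 11.2038%.
CAPM: 11.2038% = 2.91% + β × 7.55%  ⇒  β = 1.0985.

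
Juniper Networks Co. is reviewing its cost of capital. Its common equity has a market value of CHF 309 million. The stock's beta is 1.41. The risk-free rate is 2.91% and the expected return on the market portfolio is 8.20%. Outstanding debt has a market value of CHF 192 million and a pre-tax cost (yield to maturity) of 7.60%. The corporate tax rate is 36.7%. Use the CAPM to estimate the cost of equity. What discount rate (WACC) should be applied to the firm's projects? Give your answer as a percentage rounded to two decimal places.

8.24%

Market risk premium = 8.2% − 2.91% = 5.29%.
Cost of equity via CAPM: Re = 2.91% + 1.41 × 5.29% = 10.3689%.
Total capital V = 309 + 192 = 501.
Equity: weight = 309/501 = 0.6168; cost = 10.3689%.
Debt: weight = 192/501 = 0.3832; after-tax cost = 7.6% × (1 − 36.7%) = 4.8108%.
WACC = 0.6168 × 10.3689% + 0.3832 × 4.8108% = 8.2388%.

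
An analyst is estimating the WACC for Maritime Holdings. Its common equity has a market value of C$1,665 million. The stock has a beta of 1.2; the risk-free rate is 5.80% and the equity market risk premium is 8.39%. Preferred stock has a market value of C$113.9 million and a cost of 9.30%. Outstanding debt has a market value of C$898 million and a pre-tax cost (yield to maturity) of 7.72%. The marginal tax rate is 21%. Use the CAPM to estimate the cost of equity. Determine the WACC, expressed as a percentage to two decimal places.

12.31%

Cost of equity via CAPM: Re = 5.8% + 1.2 × 8.39% = 15.8680%.
Total capital V = 1665 + 113.9 + 898 = 2676.9.
Equity: weight = 1665/2676.9 = 0.6220; cost = 15.868%.
Preferred: weight = 113.9/2676.9 = 0.0425; cost = 9.3%.
Debt: weight = 898/2676.9 = 0.3355; after-tax cost = 7.72% × (1 − 21%) = 6.0988%.
WACC = 0.6220 × 15.8680% + 0.0425 × 9.3000% + 0.3355 × 6.0988% = 12.3113%.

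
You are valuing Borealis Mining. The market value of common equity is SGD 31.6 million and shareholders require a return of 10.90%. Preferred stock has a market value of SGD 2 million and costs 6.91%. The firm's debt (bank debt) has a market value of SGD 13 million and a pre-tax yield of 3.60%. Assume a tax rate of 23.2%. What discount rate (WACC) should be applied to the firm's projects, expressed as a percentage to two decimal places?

Total capital V = 31.6 + 2 + 13 = 46.6.
Equity: weight = 31.6/46.6 = 0.6781; cost = 10.9%.
Preferred: weight = 2/46.6 = 0.0429; cost = 6.91%.
Bank debt: weight = 13/46.6 = 0.2790; after-tax cost = 3.6% × (1 − 23.2%) = 2.7648%.
WACC = 0.6781 × 10.9000% + 0.0429 × 6.9100% + 0.2790 × 2.7648% = 8.4593%.

8.46%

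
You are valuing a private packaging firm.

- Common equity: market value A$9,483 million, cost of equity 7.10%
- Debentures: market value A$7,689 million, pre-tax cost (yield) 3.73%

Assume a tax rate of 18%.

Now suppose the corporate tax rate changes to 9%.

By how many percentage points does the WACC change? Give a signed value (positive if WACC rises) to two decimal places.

+0.15 pp

Current WACC:
Total capital V = 9483 + 7689 = 17172.
Equity: weight = 9483/17172 = 0.5522; cost = 7.1%.
Debentures: weight = 7689/17172 = 0.4478; after-tax cost = 3.73% × (1 − 18%) = 3.0586%.
WACC = 0.5522 × 7.1000% + 0.4478 × 3.0586% = 5.2904%.
After the change:
Total capital V = 9483 + 7689 = 17172.
Equity: weight = 9483/17172 = 0.5522; cost = 7.1%.
Debentures: weight = 7689/17172 = 0.4478; after-tax cost = 3.73% × (1 − 9%) = 3.3943%.
WACC = 0.5522 × 7.1000% + 0.4478 × 3.3943% = 5.4407%.
Change in WACC = 5.4407% − 5.2904% = 0.1503 pp.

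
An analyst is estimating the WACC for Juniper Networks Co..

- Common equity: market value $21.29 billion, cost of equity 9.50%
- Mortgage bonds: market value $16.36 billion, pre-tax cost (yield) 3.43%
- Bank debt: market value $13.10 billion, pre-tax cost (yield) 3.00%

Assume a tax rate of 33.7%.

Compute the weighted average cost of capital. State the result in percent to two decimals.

Total capital V = 21.29 + 16.36 + 13.1 = 50.75.
Equity: weight = 21.29/50.75 = 0.4195; cost = 9.5%.
Mortgage bonds: weight = 16.36/50.75 = 0.3224; after-tax cost = 3.43% × (1 − 33.7%) = 2.2741%.
Bank debt: weight = 13.1/50.75 = 0.2581; after-tax cost = 3% × (1 − 33.7%) = 1.9890%.
WACC = 0.4195 × 9.5000% + 0.3224 × 2.2741% + 0.2581 × 1.9890% = 5.2318%.

5.23%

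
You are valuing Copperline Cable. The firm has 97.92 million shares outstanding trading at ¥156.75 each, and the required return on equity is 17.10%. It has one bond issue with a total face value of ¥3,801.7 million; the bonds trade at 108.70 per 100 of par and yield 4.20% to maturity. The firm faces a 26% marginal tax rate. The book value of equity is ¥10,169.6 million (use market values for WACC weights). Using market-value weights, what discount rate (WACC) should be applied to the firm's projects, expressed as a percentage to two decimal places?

14.13%

Market value of equity E = 156.75 × 97.92m = 15348.96m. Market value of debt D = 3801.7m × 108.7/100 = 4132.4479m.
Total capital V = 15348.96 + 4132.4479 = 19481.4079.
Equity: weight = 15348.96/19481.4079 = 0.7879; cost = 17.1%.
Bonds outstanding: weight = 4132.4479/19481.4079 = 0.2121; after-tax cost = 4.2% × (1 − 26%) = 3.1080%.
WACC = 0.7879 × 17.1000% + 0.2121 × 3.1080% = 14.1320%.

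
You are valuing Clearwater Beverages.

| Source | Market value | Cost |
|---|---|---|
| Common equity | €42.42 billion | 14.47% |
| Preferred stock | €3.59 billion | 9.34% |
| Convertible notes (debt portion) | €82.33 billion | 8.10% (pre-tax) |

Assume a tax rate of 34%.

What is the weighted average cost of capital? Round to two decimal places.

8.47%

Total capital V = 42.42 + 3.59 + 82.33 = 128.34.
Equity: weight = 42.42/128.34 = 0.3305; cost = 14.47%.
Preferred: weight = 3.59/128.34 = 0.0280; cost = 9.34%.
Convertible notes (debt portion): weight = 82.33/128.34 = 0.6415; after-tax cost = 8.1% × (1 − 34%) = 5.3460%.
WACC = 0.3305 × 14.4700% + 0.0280 × 9.3400% + 0.6415 × 5.3460% = 8.4735%.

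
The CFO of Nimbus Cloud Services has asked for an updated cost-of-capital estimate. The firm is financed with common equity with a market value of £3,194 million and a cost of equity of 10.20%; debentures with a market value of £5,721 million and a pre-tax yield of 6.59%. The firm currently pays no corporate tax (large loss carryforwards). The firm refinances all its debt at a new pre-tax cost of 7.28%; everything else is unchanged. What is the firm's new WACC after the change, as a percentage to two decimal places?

After the change:
Total capital V = 3194 + 5721 = 8915.
Equity: weight = 3194/8915 = 0.3583; cost = 10.2%.
Debentures: weight = 5721/8915 = 0.6417; after-tax cost = 7.28% × (1 − 0%) = 7.2800%.
WACC = 0.3583 × 10.2000% + 0.6417 × 7.2800% = 8.3262%.

8.33%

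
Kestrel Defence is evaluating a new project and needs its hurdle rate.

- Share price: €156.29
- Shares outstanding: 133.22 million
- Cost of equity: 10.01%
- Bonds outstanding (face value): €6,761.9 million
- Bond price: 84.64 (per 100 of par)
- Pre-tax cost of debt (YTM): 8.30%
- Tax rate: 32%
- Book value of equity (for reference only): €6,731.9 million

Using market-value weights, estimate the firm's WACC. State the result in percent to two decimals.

Market value of equity E = 156.29 × 133.22m = 20820.9538m. Market value of debt D = 6761.9m × 84.64/100 = 5723.27216m.
Total capital V = 20820.9538 + 5723.27216 = 26544.22596.
Equity: weight = 20820.9538/26544.22596 = 0.7844; cost = 10.01%.
Bonds outstanding: weight = 5723.27216/26544.22596 = 0.2156; after-tax cost = 8.3% × (1 − 32%) = 5.6440%.
WACC = 0.7844 × 10.0100% + 0.2156 × 5.6440% = 9.0686%.

9.07%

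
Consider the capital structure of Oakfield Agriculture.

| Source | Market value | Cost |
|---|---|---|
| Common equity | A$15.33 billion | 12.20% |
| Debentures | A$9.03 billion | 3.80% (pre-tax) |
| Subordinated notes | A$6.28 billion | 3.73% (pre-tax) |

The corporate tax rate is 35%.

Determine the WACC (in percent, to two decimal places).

7.33%

Total capital V = 15.33 + 9.03 + 6.28 = 30.64.
Equity: weight = 15.33/30.64 = 0.5003; cost = 12.2%.
Debentures: weight = 9.03/30.64 = 0.2947; after-tax cost = 3.8% × (1 − 35%) = 2.4700%.
Subordinated notes: weight = 6.28/30.64 = 0.2050; after-tax cost = 3.73% × (1 − 35%) = 2.4245%.
WACC = 0.5003 × 12.2000% + 0.2947 × 2.4700% + 0.2050 × 2.4245% = 7.3288%.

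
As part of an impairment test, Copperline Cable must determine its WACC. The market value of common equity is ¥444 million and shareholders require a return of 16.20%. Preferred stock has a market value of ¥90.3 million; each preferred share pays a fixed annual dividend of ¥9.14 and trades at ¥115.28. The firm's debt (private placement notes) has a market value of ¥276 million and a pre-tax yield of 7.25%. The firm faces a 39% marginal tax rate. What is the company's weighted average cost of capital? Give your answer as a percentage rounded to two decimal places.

11.27%

Cost of preferred: Rp = 9.14 / 115.28 = 7.9285%.
Total capital V = 444 + 90.3 + 276 = 810.3.
Equity: weight = 444/810.3 = 0.5479; cost = 16.2%.
Preferred: weight = 90.3/810.3 = 0.1114; cost = 7.9285%.
Private placement notes: weight = 276/810.3 = 0.3406; after-tax cost = 7.25% × (1 − 39%) = 4.4225%.
WACC = 0.5479 × 16.2000% + 0.1114 × 7.9285% + 0.3406 × 4.4225% = 11.2666%.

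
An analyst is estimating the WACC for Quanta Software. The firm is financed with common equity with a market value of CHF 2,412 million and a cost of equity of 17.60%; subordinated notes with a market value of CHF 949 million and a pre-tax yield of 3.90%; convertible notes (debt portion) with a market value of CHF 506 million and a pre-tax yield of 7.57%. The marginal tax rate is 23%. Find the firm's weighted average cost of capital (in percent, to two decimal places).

12.48%

Total capital V = 2412 + 949 + 506 = 3867.
Equity: weight = 2412/3867 = 0.6237; cost = 17.6%.
Subordinated notes: weight = 949/3867 = 0.2454; after-tax cost = 3.9% × (1 − 23%) = 3.0030%.
Convertible notes (debt portion): weight = 506/3867 = 0.1309; after-tax cost = 7.57% × (1 − 23%) = 5.8289%.
WACC = 0.6237 × 17.6000% + 0.2454 × 3.0030% + 0.1309 × 5.8289% = 12.4775%.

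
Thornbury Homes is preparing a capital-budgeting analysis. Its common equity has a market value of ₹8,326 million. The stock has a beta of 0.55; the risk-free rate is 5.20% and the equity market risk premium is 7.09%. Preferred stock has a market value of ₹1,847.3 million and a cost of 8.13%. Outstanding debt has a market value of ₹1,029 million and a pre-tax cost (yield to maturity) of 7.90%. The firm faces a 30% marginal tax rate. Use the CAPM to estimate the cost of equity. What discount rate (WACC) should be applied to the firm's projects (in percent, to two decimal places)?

8.61%

Cost of equity via CAPM: Re = 5.2% + 0.55 × 7.09% = 9.0995%.
Total capital V = 8326 + 1847.3 + 1029 = 11202.3.
Equity: weight = 8326/11202.3 = 0.7432; cost = 9.0995%.
Preferred: weight = 1847.3/11202.3 = 0.1649; cost = 8.13%.
Debt: weight = 1029/11202.3 = 0.0919; after-tax cost = 7.9% × (1 − 30%) = 5.5300%.
WACC = 0.7432 × 9.0995% + 0.1649 × 8.1300% + 0.0919 × 5.5300% = 8.6117%.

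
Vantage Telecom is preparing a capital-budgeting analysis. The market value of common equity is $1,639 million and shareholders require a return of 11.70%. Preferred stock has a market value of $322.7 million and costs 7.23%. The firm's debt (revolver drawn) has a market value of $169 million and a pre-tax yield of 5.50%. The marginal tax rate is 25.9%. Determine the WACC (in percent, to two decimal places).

Total capital V = 1639 + 322.7 + 169 = 2130.7.
Equity: weight = 1639/2130.7 = 0.7692; cost = 11.7%.
Preferred: weight = 322.7/2130.7 = 0.1515; cost = 7.23%.
Revolver drawn: weight = 169/2130.7 = 0.0793; after-tax cost = 5.5% × (1 − 25.9%) = 4.0755%.
WACC = 0.7692 × 11.7000% + 0.1515 × 7.2300% + 0.0793 × 4.0755% = 10.4183%.

10.42%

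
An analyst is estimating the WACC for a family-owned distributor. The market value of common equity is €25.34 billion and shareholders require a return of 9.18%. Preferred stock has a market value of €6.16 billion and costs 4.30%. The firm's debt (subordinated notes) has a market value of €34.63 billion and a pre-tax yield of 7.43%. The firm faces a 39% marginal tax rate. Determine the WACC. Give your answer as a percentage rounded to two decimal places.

6.29%

Total capital V = 25.34 + 6.16 + 34.63 = 66.13.
Equity: weight = 25.34/66.13 = 0.3832; cost = 9.18%.
Preferred: weight = 6.16/66.13 = 0.0931; cost = 4.3%.
Subordinated notes: weight = 34.63/66.13 = 0.5237; after-tax cost = 7.43% × (1 − 39%) = 4.5323%.
WACC = 0.3832 × 9.1800% + 0.0931 × 4.3000% + 0.5237 × 4.5323% = 6.2916%.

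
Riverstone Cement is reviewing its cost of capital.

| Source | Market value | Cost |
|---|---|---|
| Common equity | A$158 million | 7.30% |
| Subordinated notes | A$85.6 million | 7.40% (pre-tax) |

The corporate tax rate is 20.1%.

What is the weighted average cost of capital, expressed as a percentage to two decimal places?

6.81%

Total capital V = 158 + 85.6 = 243.6.
Equity: weight = 158/243.6 = 0.6486; cost = 7.3%.
Subordinated notes: weight = 85.6/243.6 = 0.3514; after-tax cost = 7.4% × (1 − 20.1%) = 5.9126%.
WACC = 0.6486 × 7.3000% + 0.3514 × 5.9126% = 6.8125%.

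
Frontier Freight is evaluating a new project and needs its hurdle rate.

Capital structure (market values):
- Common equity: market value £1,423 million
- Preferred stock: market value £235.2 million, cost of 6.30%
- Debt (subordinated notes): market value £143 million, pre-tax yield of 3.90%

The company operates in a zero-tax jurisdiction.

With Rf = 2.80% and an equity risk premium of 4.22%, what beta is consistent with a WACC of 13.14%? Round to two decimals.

Total capital V = 1423 + 235.2 + 143 = 1801.2.
Equity weight = 1423/1801.2 = 0.7900.
Preferred weight = 235.2/1801.2 = 0.1306.
Subordinated notes weight = 143/1801.2 = 0.0794.
Debt contribution = 0.0794 × 3.9% × (1 − 0%) = 0.3096%.
Preferred contribution = 0.1306 × 6.3% = 0.8227%.
Required equity contribution = 13.14% − 1.1323% = 12.0077%  ⇒  Re = 15.1991%.
CAPM: 15.1991% = 2.8% + β × 4.22%  ⇒  β = 2.9382.

2.94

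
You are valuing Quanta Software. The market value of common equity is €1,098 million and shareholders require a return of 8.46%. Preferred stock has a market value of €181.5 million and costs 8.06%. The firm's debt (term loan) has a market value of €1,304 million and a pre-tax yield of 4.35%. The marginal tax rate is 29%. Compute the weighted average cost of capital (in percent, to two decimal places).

Total capital V = 1098 + 181.5 + 1304 = 2583.5.
Equity: weight = 1098/2583.5 = 0.4250; cost = 8.46%.
Preferred: weight = 181.5/2583.5 = 0.0703; cost = 8.06%.
Term loan: weight = 1304/2583.5 = 0.5047; after-tax cost = 4.35% × (1 − 29%) = 3.0885%.
WACC = 0.4250 × 8.4600% + 0.0703 × 8.0600% + 0.5047 × 3.0885% = 5.7207%.

5.72%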